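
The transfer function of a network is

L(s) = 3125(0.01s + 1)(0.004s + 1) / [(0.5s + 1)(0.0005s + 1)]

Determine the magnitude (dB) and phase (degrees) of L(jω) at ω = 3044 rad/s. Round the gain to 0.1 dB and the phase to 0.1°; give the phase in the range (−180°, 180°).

At ω = 3044 rad/s:
zero (1 + j3044·0.01) = 1 + j30.44 → |·| ≈ 30.456, ∠ ≈ 88.12°
zero (1 + j3044·0.004) = 1 + j12.176 → |·| ≈ 12.217, ∠ ≈ 85.30°
pole (1 + j3044·0.5) = 1 + j1522 → |·| ≈ 1522, ∠ ≈ 89.96°
pole (1 + j3044·0.0005) = 1 + j1.522 → |·| ≈ 1.8211, ∠ ≈ 56.69°
|L| = 3125 · 30.456 · 12.217 / (1522 · 1.8211) ≈ 419.51
Gain = 20 log₁₀(419.51) ≈ 52.45 dB
∠L = (88.12° + 85.30°) − (89.96° + 56.69°) = 26.77°

52.5 dB, 26.8°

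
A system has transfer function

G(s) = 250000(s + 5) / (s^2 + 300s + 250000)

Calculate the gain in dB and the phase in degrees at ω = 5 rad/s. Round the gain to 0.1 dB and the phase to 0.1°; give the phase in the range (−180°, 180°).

17.0 dB, 44.7°

At s = jω = j5:
zero (s+5): 5 + j5 → |·| = √(5²+5²) = √50 ≈ 7.0711, ∠ = arctan(5/5) ≈ 45.00°
quadratic: (j5)² + 300·j5 + 250000 = 249975 + j1500 → |·| ≈ 2.4998e+05, ∠ ≈ 0.34°
|G| = 250000 · 7.0711 / 2.4998e+05 ≈ 7.0717
Gain = 20 log₁₀(7.0717) ≈ 16.99 dB
∠G = 45.00° − 0.34° = 44.66°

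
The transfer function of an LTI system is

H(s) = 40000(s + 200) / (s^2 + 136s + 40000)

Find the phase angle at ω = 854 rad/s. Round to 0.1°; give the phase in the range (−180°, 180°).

-93.6°

At s = jω = j854:
zero (s+200): 200 + j854 → |·| = √(200²+854²) = √769316 ≈ 877.11, ∠ = arctan(854/200) ≈ 76.82°
quadratic: (j854)² + 136·j854 + 40000 = -689316 + j116144 → |·| ≈ 6.9903e+05, ∠ ≈ 170.44°
∠H = 76.82° − 170.44° = -93.62°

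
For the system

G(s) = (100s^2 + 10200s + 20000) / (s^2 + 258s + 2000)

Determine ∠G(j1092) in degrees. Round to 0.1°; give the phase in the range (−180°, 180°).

Substitute s = j1092:
Numerator: 100(j1092)^2 + 10200(j1092) + 20000 = -119226400 + j11138400
Denominator: (j1092)^2 + 258(j1092) + 2000 = -1190464 + j281736
|N| = √(119226400² + 11138400²) ≈ 1.1975e+08, ∠N ≈ 174.66°
|D| = √(1190464² + 281736²) ≈ 1.2233e+06, ∠D ≈ 166.69°
∠G = 174.66° − 166.69° = 7.97°

8.0°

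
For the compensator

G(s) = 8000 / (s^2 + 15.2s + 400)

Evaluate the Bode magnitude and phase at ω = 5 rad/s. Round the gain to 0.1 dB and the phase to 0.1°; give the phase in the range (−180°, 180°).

At s = jω = j5:
quadratic: (j5)² + 15.2·j5 + 400 = 375 + j76 → |·| ≈ 382.62, ∠ ≈ 11.46°
|G| = 8000 / 382.62 ≈ 20.908
Gain = 20 log₁₀(20.908) ≈ 26.41 dB
∠G = 0.00° − 11.46° = -11.46°

26.4 dB, -11.5°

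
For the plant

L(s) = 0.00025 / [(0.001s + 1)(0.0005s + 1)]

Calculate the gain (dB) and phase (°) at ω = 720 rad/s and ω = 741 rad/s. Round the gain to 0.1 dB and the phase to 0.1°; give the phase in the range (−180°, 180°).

At ω = 720 rad/s:
pole (1 + j720·0.001) = 1 + j0.72 → |·| ≈ 1.2322, ∠ ≈ 35.75°
pole (1 + j720·0.0005) = 1 + j0.36 → |·| ≈ 1.0628, ∠ ≈ 19.80°
|L| = 0.00025 · 1 / (1.2322 · 1.0628) ≈ 0.0001909
Gain = 20 log₁₀(0.0001909) ≈ -74.38 dB
∠L = (0°) − (35.75° + 19.80°) = -55.55°

At ω = 741 rad/s:
pole (1 + j741·0.001) = 1 + j0.741 → |·| ≈ 1.2446, ∠ ≈ 36.54°
pole (1 + j741·0.0005) = 1 + j0.3705 → |·| ≈ 1.0664, ∠ ≈ 20.33°
|L| = 0.00025 · 1 / (1.2446 · 1.0664) ≈ 0.00018836
Gain = 20 log₁₀(0.00018836) ≈ -74.50 dB
∠L = (0°) − (36.54° + 20.33°) = -56.87°

ω = 720: -74.4 dB, -55.6°; ω = 741: -74.5 dB, -56.9°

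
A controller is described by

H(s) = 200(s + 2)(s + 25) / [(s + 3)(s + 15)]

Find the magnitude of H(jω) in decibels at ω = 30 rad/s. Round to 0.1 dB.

47.3 dB

At s = jω = j30:
zero (s+2): 2 + j30 → |·| = √(2²+30²) = √904 ≈ 30.067, ∠ = arctan(30/2) ≈ 86.19°
zero (s+25): 25 + j30 → |·| = √(25²+30²) = √1525 ≈ 39.051, ∠ = arctan(30/25) ≈ 50.19°
pole (s+3): 3 + j30 → |·| = √(3²+30²) = √909 ≈ 30.15, ∠ = arctan(30/3) ≈ 84.29°
pole (s+15): 15 + j30 → |·| = √(15²+30²) = √1125 ≈ 33.541, ∠ = arctan(30/15) ≈ 63.43°
|H| = 200 · 1174.1 / 1011.3 ≈ 232.2
Gain = 20 log₁₀(232.2) ≈ 47.32 dB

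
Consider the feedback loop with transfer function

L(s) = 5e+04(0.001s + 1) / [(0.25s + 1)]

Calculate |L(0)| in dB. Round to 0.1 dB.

94.0 dB

L(0) = 5e+04 · 1 / 1 = 50000
20 log₁₀(50000) ≈ 93.98 dB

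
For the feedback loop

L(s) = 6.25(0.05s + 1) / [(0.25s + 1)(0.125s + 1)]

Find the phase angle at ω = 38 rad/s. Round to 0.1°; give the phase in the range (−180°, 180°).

-99.9°

At ω = 38 rad/s:
zero (1 + j38·0.05) = 1 + j1.9 → |·| ≈ 2.1471, ∠ ≈ 62.24°
pole (1 + j38·0.25) = 1 + j9.5 → |·| ≈ 9.5525, ∠ ≈ 83.99°
pole (1 + j38·0.125) = 1 + j4.75 → |·| ≈ 4.8541, ∠ ≈ 78.11°
∠L = (62.24°) − (83.99° + 78.11°) = -99.86°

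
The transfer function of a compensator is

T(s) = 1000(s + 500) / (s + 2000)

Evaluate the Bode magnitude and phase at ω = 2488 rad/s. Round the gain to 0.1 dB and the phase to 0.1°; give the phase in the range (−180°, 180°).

At s = jω = j2488:
zero (s+500): 500 + j2488 → |·| = √(500²+2488²) = √6440144 ≈ 2537.7, ∠ = arctan(2488/500) ≈ 78.64°
pole (s+2000): 2000 + j2488 → |·| = √(2000²+2488²) = √10190144 ≈ 3192.2, ∠ = arctan(2488/2000) ≈ 51.21°
|T| = 1000 · 2537.7 / 3192.2 ≈ 794.97
Gain = 20 log₁₀(794.97) ≈ 58.01 dB
∠T = 78.64° − 51.21° = 27.43°

58.0 dB, 27.4°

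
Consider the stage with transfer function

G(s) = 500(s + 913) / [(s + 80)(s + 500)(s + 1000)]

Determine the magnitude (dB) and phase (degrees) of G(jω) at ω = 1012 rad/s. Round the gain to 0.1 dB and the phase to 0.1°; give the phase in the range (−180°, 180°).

At s = jω = j1012:
zero (s+913): 913 + j1012 → |·| = √(913²+1012²) = √1857713 ≈ 1363, ∠ = arctan(1012/913) ≈ 47.94°
pole (s+80): 80 + j1012 → |·| = √(80²+1012²) = √1030544 ≈ 1015.2, ∠ = arctan(1012/80) ≈ 85.48°
pole (s+500): 500 + j1012 → |·| = √(500²+1012²) = √1274144 ≈ 1128.8, ∠ = arctan(1012/500) ≈ 63.71°
pole (s+1000): 1000 + j1012 → |·| = √(1000²+1012²) = √2024144 ≈ 1422.7, ∠ = arctan(1012/1000) ≈ 45.34°
|G| = 500 · 1363 / 1.6304e+09 ≈ 0.000418
Gain = 20 log₁₀(0.000418) ≈ -67.58 dB
∠G = 47.94° − 194.53° = -146.59°

-67.6 dB, -146.6°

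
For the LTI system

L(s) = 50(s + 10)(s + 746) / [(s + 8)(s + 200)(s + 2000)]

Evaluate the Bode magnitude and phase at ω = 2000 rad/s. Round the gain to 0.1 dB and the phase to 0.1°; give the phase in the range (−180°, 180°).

At s = jω = j2000:
zero (s+10): 10 + j2000 → |·| = √(10²+2000²) = √4000100 ≈ 2000, ∠ = arctan(2000/10) ≈ 89.71°
zero (s+746): 746 + j2000 → |·| = √(746²+2000²) = √4556516 ≈ 2134.6, ∠ = arctan(2000/746) ≈ 69.54°
pole (s+8): 8 + j2000 → |·| = √(8²+2000²) = √4000064 ≈ 2000, ∠ = arctan(2000/8) ≈ 89.77°
pole (s+200): 200 + j2000 → |·| = √(200²+2000²) = √4040000 ≈ 2010, ∠ = arctan(2000/200) ≈ 84.29°
pole (s+2000): 2000 + j2000 → |·| = √(2000²+2000²) = √8000000 ≈ 2828.4, ∠ = arctan(2000/2000) ≈ 45.00°
|L| = 50 · 4.2692e+06 / 1.137e+10 ≈ 0.018774
Gain = 20 log₁₀(0.018774) ≈ -34.53 dB
∠L = 159.25° − 219.06° = -59.81°

-34.5 dB, -59.8°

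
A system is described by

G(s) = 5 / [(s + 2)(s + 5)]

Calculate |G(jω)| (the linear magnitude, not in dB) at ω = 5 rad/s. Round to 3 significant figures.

0.131

At s = jω = j5:
pole (s+2): 2 + j5 → |·| = √(2²+5²) = √29 ≈ 5.3852, ∠ = arctan(5/2) ≈ 68.20°
pole (s+5): 5 + j5 → |·| = √(5²+5²) = √50 ≈ 7.0711, ∠ = arctan(5/5) ≈ 45.00°
|G| = 5 / 38.079 ≈ 0.13131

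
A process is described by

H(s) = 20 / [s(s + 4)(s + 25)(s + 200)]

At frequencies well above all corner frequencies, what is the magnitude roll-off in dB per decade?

Each pole contributes −20 dB/decade at high frequency; each zero contributes +20 dB/decade.
Net: 0 zero(s) − 4 pole(s) → -80 dB/decade.

-80 dB/decade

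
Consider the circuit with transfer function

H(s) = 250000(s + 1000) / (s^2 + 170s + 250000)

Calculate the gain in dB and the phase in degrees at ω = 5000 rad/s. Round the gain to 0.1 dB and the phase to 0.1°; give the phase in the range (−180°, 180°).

34.2 dB, -99.3°

At s = jω = j5000:
zero (s+1000): 1000 + j5000 → |·| = √(1000²+5000²) = √26000000 ≈ 5099, ∠ = arctan(5000/1000) ≈ 78.69°
quadratic: (j5000)² + 170·j5000 + 250000 = -24750000 + j850000 → |·| ≈ 2.4765e+07, ∠ ≈ 178.03°
|H| = 250000 · 5099 / 2.4765e+07 ≈ 51.474
Gain = 20 log₁₀(51.474) ≈ 34.23 dB
∠H = 78.69° − 178.03° = -99.34°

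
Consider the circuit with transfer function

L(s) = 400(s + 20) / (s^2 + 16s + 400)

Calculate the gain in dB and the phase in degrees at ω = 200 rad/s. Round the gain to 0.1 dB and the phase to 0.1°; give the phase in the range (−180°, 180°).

At s = jω = j200:
zero (s+20): 20 + j200 → |·| = √(20²+200²) = √40400 ≈ 201, ∠ = arctan(200/20) ≈ 84.29°
quadratic: (j200)² + 16·j200 + 400 = -39600 + j3200 → |·| ≈ 39729, ∠ ≈ 175.38°
|L| = 400 · 201 / 39729 ≈ 2.0237
Gain = 20 log₁₀(2.0237) ≈ 6.12 dB
∠L = 84.29° − 175.38° = -91.09°

6.1 dB, -91.1°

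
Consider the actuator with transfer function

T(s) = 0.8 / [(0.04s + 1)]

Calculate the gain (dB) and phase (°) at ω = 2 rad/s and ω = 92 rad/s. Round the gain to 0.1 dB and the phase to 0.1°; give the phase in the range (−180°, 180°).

At ω = 2 rad/s:
pole (1 + j2·0.04) = 1 + j0.08 → |·| ≈ 1.0032, ∠ ≈ 4.57°
|T| = 0.8 · 1 / (1.0032) ≈ 0.79745
Gain = 20 log₁₀(0.79745) ≈ -1.97 dB
∠T = (0°) − (4.57°) = -4.57°

At ω = 92 rad/s:
pole (1 + j92·0.04) = 1 + j3.68 → |·| ≈ 3.8134, ∠ ≈ 74.80°
|T| = 0.8 · 1 / (3.8134) ≈ 0.20979
Gain = 20 log₁₀(0.20979) ≈ -13.56 dB
∠T = (0°) − (74.80°) = -74.80°

ω = 2: -2.0 dB, -4.6°; ω = 92: -13.6 dB, -74.8°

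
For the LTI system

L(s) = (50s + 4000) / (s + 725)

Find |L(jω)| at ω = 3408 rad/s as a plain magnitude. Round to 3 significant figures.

48.9

Substitute s = j3408:
Numerator: 50(j3408) + 4000 = 4000 + j170400
Denominator: (j3408) + 725 = 725 + j3408
|N| = √(4000² + 170400²) ≈ 1.7045e+05, ∠N ≈ 88.66°
|D| = √(725² + 3408²) ≈ 3484.3, ∠D ≈ 77.99°
|L| = 1.7045e+05 / 3484.3 ≈ 48.919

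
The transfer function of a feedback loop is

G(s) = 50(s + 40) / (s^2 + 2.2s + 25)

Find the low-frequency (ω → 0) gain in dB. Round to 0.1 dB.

38.1 dB

G(0) = 50·40 / 25 = 80
20 log₁₀(80) ≈ 38.06 dB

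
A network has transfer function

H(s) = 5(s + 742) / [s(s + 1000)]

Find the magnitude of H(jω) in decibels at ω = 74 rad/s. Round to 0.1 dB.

At s = jω = j74:
zero (s+742): 742 + j74 → |·| = √(742²+74²) = √556040 ≈ 745.68, ∠ = arctan(74/742) ≈ 5.70°
pole (s+1000): 1000 + j74 → |·| = √(1000²+74²) = √1005476 ≈ 1002.7, ∠ = arctan(74/1000) ≈ 4.23°
pole at origin: |s| = 74, ∠ = 90.00° (in denominator)
|H| = 5 · 745.68 / 74200 ≈ 0.050248
Gain = 20 log₁₀(0.050248) ≈ -25.98 dB

-26.0 dB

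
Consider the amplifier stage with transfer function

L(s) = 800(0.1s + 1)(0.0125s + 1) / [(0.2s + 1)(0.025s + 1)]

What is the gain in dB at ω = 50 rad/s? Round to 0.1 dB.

At ω = 50 rad/s:
zero (1 + j50·0.1) = 1 + j5 → |·| ≈ 5.099, ∠ ≈ 78.69°
zero (1 + j50·0.0125) = 1 + j0.625 → |·| ≈ 1.1792, ∠ ≈ 32.01°
pole (1 + j50·0.2) = 1 + j10 → |·| ≈ 10.05, ∠ ≈ 84.29°
pole (1 + j50·0.025) = 1 + j1.25 → |·| ≈ 1.6008, ∠ ≈ 51.34°
|L| = 800 · 5.099 · 1.1792 / (10.05 · 1.6008) ≈ 298.99
Gain = 20 log₁₀(298.99) ≈ 49.51 dB

49.5 dB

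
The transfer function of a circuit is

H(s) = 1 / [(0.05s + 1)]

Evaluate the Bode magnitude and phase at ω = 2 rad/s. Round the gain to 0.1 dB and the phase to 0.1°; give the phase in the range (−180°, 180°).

-0.0 dB, -5.7°

At ω = 2 rad/s:
pole (1 + j2·0.05) = 1 + j0.1 → |·| ≈ 1.005, ∠ ≈ 5.71°
|H| = 1 · 1 / (1.005) ≈ 0.99502
Gain = 20 log₁₀(0.99502) ≈ -0.04 dB
∠H = (0°) − (5.71°) = -5.71°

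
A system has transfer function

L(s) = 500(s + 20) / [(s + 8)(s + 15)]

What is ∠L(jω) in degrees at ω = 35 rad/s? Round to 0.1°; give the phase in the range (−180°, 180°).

At s = jω = j35:
zero (s+20): 20 + j35 → |·| = √(20²+35²) = √1625 ≈ 40.311, ∠ = arctan(35/20) ≈ 60.26°
pole (s+8): 8 + j35 → |·| = √(8²+35²) = √1289 ≈ 35.903, ∠ = arctan(35/8) ≈ 77.12°
pole (s+15): 15 + j35 → |·| = √(15²+35²) = √1450 ≈ 38.079, ∠ = arctan(35/15) ≈ 66.80°
∠L = 60.26° − 143.92° = -83.66°

-83.7°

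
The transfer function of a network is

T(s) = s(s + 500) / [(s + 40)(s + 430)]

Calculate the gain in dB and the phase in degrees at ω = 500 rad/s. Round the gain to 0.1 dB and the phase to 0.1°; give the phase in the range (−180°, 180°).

At s = jω = j500:
zero (s+500): 500 + j500 → |·| = √(500²+500²) = √500000 ≈ 707.11, ∠ = arctan(500/500) ≈ 45.00°
zero at origin: s = j500 → |·| = 500, ∠ = 90.00°
pole (s+40): 40 + j500 → |·| = √(40²+500²) = √251600 ≈ 501.6, ∠ = arctan(500/40) ≈ 85.43°
pole (s+430): 430 + j500 → |·| = √(430²+500²) = √434900 ≈ 659.47, ∠ = arctan(500/430) ≈ 49.30°
|T| = 1 · 3.5356e+05 / 3.3079e+05 ≈ 1.0688
Gain = 20 log₁₀(1.0688) ≈ 0.58 dB
∠T = 135.00° − 134.73° = 0.27°

0.6 dB, 0.3°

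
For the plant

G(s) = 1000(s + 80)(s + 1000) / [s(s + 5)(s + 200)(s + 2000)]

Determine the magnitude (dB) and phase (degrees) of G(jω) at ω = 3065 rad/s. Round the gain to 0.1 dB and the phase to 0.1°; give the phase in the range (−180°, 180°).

At s = jω = j3065:
zero (s+80): 80 + j3065 → |·| = √(80²+3065²) = √9400625 ≈ 3066, ∠ = arctan(3065/80) ≈ 88.50°
zero (s+1000): 1000 + j3065 → |·| = √(1000²+3065²) = √10394225 ≈ 3224, ∠ = arctan(3065/1000) ≈ 71.93°
pole (s+5): 5 + j3065 → |·| = √(5²+3065²) = √9394250 ≈ 3065, ∠ = arctan(3065/5) ≈ 89.91°
pole (s+200): 200 + j3065 → |·| = √(200²+3065²) = √9434225 ≈ 3071.5, ∠ = arctan(3065/200) ≈ 86.27°
pole (s+2000): 2000 + j3065 → |·| = √(2000²+3065²) = √13394225 ≈ 3659.8, ∠ = arctan(3065/2000) ≈ 56.87°
pole at origin: |s| = 3065, ∠ = 90.00° (in denominator)
|G| = 1000 · 9.8848e+06 / 1.056e+14 ≈ 9.3606e-05
Gain = 20 log₁₀(9.3606e-05) ≈ -80.57 dB
∠G = 160.43° − 323.05° = -162.62°

-80.6 dB, -162.6°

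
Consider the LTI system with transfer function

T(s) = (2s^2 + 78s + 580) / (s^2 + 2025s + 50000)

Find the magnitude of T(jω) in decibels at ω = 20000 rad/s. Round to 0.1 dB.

6.0 dB

Substitute s = j20000:
Numerator: 2(j20000)^2 + 78(j20000) + 580 = -799999420 + j1560000
Denominator: (j20000)^2 + 2025(j20000) + 50000 = -399950000 + j40500000
|N| = √(799999420² + 1560000²) ≈ 8e+08, ∠N ≈ 179.89°
|D| = √(399950000² + 40500000²) ≈ 4.02e+08, ∠D ≈ 174.22°
|T| = 8e+08 / 4.02e+08 ≈ 1.99
Gain = 20 log₁₀(1.99) ≈ 5.98 dB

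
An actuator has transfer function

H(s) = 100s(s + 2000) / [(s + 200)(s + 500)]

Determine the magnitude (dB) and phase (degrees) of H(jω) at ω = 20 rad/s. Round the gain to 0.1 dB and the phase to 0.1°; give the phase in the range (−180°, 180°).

At s = jω = j20:
zero (s+2000): 2000 + j20 → |·| = √(2000²+20²) = √4000400 ≈ 2000.1, ∠ = arctan(20/2000) ≈ 0.57°
zero at origin: s = j20 → |·| = 20, ∠ = 90.00°
pole (s+200): 200 + j20 → |·| = √(200²+20²) = √40400 ≈ 201, ∠ = arctan(20/200) ≈ 5.71°
pole (s+500): 500 + j20 → |·| = √(500²+20²) = √250400 ≈ 500.4, ∠ = arctan(20/500) ≈ 2.29°
|H| = 100 · 40002 / 1.0058e+05 ≈ 39.771
Gain = 20 log₁₀(39.771) ≈ 31.99 dB
∠H = 90.57° − 8.00° = 82.57°

32.0 dB, 82.6°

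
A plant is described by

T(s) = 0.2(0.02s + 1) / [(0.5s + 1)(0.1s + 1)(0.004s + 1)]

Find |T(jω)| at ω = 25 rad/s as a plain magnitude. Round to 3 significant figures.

0.00659

At ω = 25 rad/s:
zero (1 + j25·0.02) = 1 + j0.5 → |·| ≈ 1.118, ∠ ≈ 26.57°
pole (1 + j25·0.5) = 1 + j12.5 → |·| ≈ 12.54, ∠ ≈ 85.43°
pole (1 + j25·0.1) = 1 + j2.5 → |·| ≈ 2.6926, ∠ ≈ 68.20°
pole (1 + j25·0.004) = 1 + j0.1 → |·| ≈ 1.005, ∠ ≈ 5.71°
|T| = 0.2 · 1.118 / (12.54 · 2.6926 · 1.005) ≈ 0.0065893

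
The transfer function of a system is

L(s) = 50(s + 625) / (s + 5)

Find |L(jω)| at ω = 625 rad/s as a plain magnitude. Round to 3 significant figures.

70.7

At s = jω = j625:
zero (s+625): 625 + j625 → |·| = √(625²+625²) = √781250 ≈ 883.88, ∠ = arctan(625/625) ≈ 45.00°
pole (s+5): 5 + j625 → |·| = √(5²+625²) = √390650 ≈ 625.02, ∠ = arctan(625/5) ≈ 89.54°
|L| = 50 · 883.88 / 625.02 ≈ 70.708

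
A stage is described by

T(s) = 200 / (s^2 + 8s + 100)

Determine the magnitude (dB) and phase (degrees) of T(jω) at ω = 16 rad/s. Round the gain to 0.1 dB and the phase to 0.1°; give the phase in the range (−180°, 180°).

-0.1 dB, -140.6°

At s = jω = j16:
quadratic: (j16)² + 8·j16 + 100 = -156 + j128 → |·| ≈ 201.79, ∠ ≈ 140.63°
|T| = 200 / 201.79 ≈ 0.99113
Gain = 20 log₁₀(0.99113) ≈ -0.08 dB
∠T = 0.00° − 140.63° = -140.63°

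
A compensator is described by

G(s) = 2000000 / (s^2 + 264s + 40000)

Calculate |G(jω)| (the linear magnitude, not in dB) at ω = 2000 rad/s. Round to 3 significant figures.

0.501

At s = jω = j2000:
quadratic: (j2000)² + 264·j2000 + 40000 = -3960000 + j528000 → |·| ≈ 3.995e+06, ∠ ≈ 172.41°
|G| = 2000000 / 3.995e+06 ≈ 0.50063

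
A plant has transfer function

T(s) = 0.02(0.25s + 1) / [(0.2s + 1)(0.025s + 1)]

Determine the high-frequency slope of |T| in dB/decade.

-20 dB/decade

Each pole contributes −20 dB/decade at high frequency; each zero contributes +20 dB/decade.
Net: 1 zero(s) − 2 pole(s) → -20 dB/decade.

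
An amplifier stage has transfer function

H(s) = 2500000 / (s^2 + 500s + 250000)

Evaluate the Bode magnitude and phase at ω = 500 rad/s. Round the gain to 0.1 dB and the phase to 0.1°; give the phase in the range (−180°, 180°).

20.0 dB, -90.0°

At s = jω = j500:
quadratic: (j500)² + 500·j500 + 250000 = 0 + j250000 → |·| ≈ 2.5e+05, ∠ ≈ 90.00°
|H| = 2500000 / 2.5e+05 ≈ 10
Gain = 20 log₁₀(10) ≈ 20.00 dB
∠H = 0.00° − 90.00° = -90.00°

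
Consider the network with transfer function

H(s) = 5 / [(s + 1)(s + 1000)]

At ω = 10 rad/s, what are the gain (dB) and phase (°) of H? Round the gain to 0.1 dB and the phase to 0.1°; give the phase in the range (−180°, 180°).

At s = jω = j10:
pole (s+1): 1 + j10 → |·| = √(1²+10²) = √101 ≈ 10.05, ∠ = arctan(10/1) ≈ 84.29°
pole (s+1000): 1000 + j10 → |·| = √(1000²+10²) = √1000100 ≈ 1000, ∠ = arctan(10/1000) ≈ 0.57°
|H| = 5 / 10050 ≈ 0.00049751
Gain = 20 log₁₀(0.00049751) ≈ -66.06 dB
∠H = 0.00° − 84.86° = -84.86°

-66.1 dB, -84.9°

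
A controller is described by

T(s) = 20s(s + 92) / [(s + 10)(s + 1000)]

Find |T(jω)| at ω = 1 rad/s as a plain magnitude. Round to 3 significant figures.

At s = jω = j1:
zero (s+92): 92 + j1 → |·| = √(92²+1²) = √8465 ≈ 92.005, ∠ = arctan(1/92) ≈ 0.62°
zero at origin: s = j1 → |·| = 1, ∠ = 90.00°
pole (s+10): 10 + j1 → |·| = √(10²+1²) = √101 ≈ 10.05, ∠ = arctan(1/10) ≈ 5.71°
pole (s+1000): 1000 + j1 → |·| = √(1000²+1²) = √1000001 ≈ 1000, ∠ = arctan(1/1000) ≈ 0.06°
|T| = 20 · 92.005 / 10050 ≈ 0.18309

0.183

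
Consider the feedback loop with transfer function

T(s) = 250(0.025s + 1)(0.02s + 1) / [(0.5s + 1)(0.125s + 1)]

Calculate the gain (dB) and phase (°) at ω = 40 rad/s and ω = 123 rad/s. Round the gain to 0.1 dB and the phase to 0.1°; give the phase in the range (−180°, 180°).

ω = 40: 12.9 dB, -82.2°; ω = 123: 7.1 dB, -35.5°

At ω = 40 rad/s:
zero (1 + j40·0.025) = 1 + j1 → |·| ≈ 1.4142, ∠ ≈ 45.00°
zero (1 + j40·0.02) = 1 + j0.8 → |·| ≈ 1.2806, ∠ ≈ 38.66°
pole (1 + j40·0.5) = 1 + j20 → |·| ≈ 20.025, ∠ ≈ 87.14°
pole (1 + j40·0.125) = 1 + j5 → |·| ≈ 5.099, ∠ ≈ 78.69°
|T| = 250 · 1.4142 · 1.2806 / (20.025 · 5.099) ≈ 4.4341
Gain = 20 log₁₀(4.4341) ≈ 12.94 dB
∠T = (45.00° + 38.66°) − (87.14° + 78.69°) = -82.17°

At ω = 123 rad/s:
zero (1 + j123·0.025) = 1 + j3.075 → |·| ≈ 3.2335, ∠ ≈ 71.99°
zero (1 + j123·0.02) = 1 + j2.46 → |·| ≈ 2.6555, ∠ ≈ 67.88°
pole (1 + j123·0.5) = 1 + j61.5 → |·| ≈ 61.508, ∠ ≈ 89.07°
pole (1 + j123·0.125) = 1 + j15.375 → |·| ≈ 15.407, ∠ ≈ 86.28°
|T| = 250 · 3.2335 · 2.6555 / (61.508 · 15.407) ≈ 2.2652
Gain = 20 log₁₀(2.2652) ≈ 7.10 dB
∠T = (71.99° + 67.88°) − (89.07° + 86.28°) = -35.48°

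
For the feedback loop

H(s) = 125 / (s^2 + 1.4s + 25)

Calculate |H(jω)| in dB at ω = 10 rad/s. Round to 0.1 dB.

At s = jω = j10:
quadratic: (j10)² + 1.4·j10 + 25 = -75 + j14 → |·| ≈ 76.295, ∠ ≈ 169.43°
|H| = 125 / 76.295 ≈ 1.6384
Gain = 20 log₁₀(1.6384) ≈ 4.29 dB

4.3 dB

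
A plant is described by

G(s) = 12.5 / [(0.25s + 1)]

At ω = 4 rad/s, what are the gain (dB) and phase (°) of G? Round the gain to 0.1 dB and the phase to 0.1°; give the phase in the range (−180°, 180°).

18.9 dB, -45.0°

At ω = 4 rad/s:
pole (1 + j4·0.25) = 1 + j1 → |·| ≈ 1.4142, ∠ ≈ 45.00°
|G| = 12.5 · 1 / (1.4142) ≈ 8.8389
Gain = 20 log₁₀(8.8389) ≈ 18.93 dB
∠G = (0°) − (45.00°) = -45.00°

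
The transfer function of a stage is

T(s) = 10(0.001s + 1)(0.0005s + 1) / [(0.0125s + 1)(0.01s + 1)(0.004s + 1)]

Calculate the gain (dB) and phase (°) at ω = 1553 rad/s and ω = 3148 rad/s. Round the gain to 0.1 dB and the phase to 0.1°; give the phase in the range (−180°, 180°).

ω = 1553: -38.2 dB, -159.2°; ω = 3148: -48.1 dB, -132.2°

At ω = 1553 rad/s:
zero (1 + j1553·0.001) = 1 + j1.553 → |·| ≈ 1.8471, ∠ ≈ 57.22°
zero (1 + j1553·0.0005) = 1 + j0.7765 → |·| ≈ 1.2661, ∠ ≈ 37.83°
pole (1 + j1553·0.0125) = 1 + j19.4125 → |·| ≈ 19.438, ∠ ≈ 87.05°
pole (1 + j1553·0.01) = 1 + j15.53 → |·| ≈ 15.562, ∠ ≈ 86.32°
pole (1 + j1553·0.004) = 1 + j6.212 → |·| ≈ 6.292, ∠ ≈ 80.86°
|T| = 10 · 1.8471 · 1.2661 / (19.438 · 15.562 · 6.292) ≈ 0.012287
Gain = 20 log₁₀(0.012287) ≈ -38.21 dB
∠T = (57.22° + 37.83°) − (87.05° + 86.32° + 80.86°) = -159.18°

At ω = 3148 rad/s:
zero (1 + j3148·0.001) = 1 + j3.148 → |·| ≈ 3.303, ∠ ≈ 72.38°
zero (1 + j3148·0.0005) = 1 + j1.574 → |·| ≈ 1.8648, ∠ ≈ 57.57°
pole (1 + j3148·0.0125) = 1 + j39.35 → |·| ≈ 39.363, ∠ ≈ 88.54°
pole (1 + j3148·0.01) = 1 + j31.48 → |·| ≈ 31.496, ∠ ≈ 88.18°
pole (1 + j3148·0.004) = 1 + j12.592 → |·| ≈ 12.632, ∠ ≈ 85.46°
|T| = 10 · 3.303 · 1.8648 / (39.363 · 31.496 · 12.632) ≈ 0.003933
Gain = 20 log₁₀(0.003933) ≈ -48.11 dB
∠T = (72.38° + 57.57°) − (88.54° + 88.18° + 85.46°) = -132.23°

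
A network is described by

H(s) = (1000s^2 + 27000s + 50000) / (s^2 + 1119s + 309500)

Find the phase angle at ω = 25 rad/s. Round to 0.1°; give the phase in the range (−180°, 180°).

Substitute s = j25:
Numerator: 1000(j25)^2 + 27000(j25) + 50000 = -575000 + j675000
Denominator: (j25)^2 + 1119(j25) + 309500 = 308875 + j27975
|N| = √(575000² + 675000²) ≈ 8.8671e+05, ∠N ≈ 130.43°
|D| = √(308875² + 27975²) ≈ 3.1014e+05, ∠D ≈ 5.18°
∠H = 130.43° − 5.18° = 125.25°

125.3°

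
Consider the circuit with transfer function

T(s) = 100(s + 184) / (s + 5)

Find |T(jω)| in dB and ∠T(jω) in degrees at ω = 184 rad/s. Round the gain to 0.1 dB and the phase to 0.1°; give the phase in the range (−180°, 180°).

43.0 dB, -43.4°

At s = jω = j184:
zero (s+184): 184 + j184 → |·| = √(184²+184²) = √67712 ≈ 260.22, ∠ = arctan(184/184) ≈ 45.00°
pole (s+5): 5 + j184 → |·| = √(5²+184²) = √33881 ≈ 184.07, ∠ = arctan(184/5) ≈ 88.44°
|T| = 100 · 260.22 / 184.07 ≈ 141.37
Gain = 20 log₁₀(141.37) ≈ 43.01 dB
∠T = 45.00° − 88.44° = -43.44°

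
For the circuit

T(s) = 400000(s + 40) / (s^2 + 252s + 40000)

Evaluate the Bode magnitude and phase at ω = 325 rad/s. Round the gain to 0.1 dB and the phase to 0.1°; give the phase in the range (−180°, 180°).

61.9 dB, -45.7°

At s = jω = j325:
zero (s+40): 40 + j325 → |·| = √(40²+325²) = √107225 ≈ 327.45, ∠ = arctan(325/40) ≈ 82.98°
quadratic: (j325)² + 252·j325 + 40000 = -65625 + j81900 → |·| ≈ 1.0495e+05, ∠ ≈ 128.70°
|T| = 400000 · 327.45 / 1.0495e+05 ≈ 1248
Gain = 20 log₁₀(1248) ≈ 61.92 dB
∠T = 82.98° − 128.70° = -45.72°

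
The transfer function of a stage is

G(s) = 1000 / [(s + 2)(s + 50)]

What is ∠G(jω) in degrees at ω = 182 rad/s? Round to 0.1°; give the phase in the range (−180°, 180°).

-164.0°

At s = jω = j182:
pole (s+2): 2 + j182 → |·| = √(2²+182²) = √33128 ≈ 182.01, ∠ = arctan(182/2) ≈ 89.37°
pole (s+50): 50 + j182 → |·| = √(50²+182²) = √35624 ≈ 188.74, ∠ = arctan(182/50) ≈ 74.64°
∠G = 0.00° − 164.01° = -164.01°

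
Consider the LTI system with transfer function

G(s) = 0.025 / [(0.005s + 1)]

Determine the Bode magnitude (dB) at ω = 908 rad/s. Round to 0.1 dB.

-45.4 dB

At ω = 908 rad/s:
pole (1 + j908·0.005) = 1 + j4.54 → |·| ≈ 4.6488, ∠ ≈ 77.58°
|G| = 0.025 · 1 / (4.6488) ≈ 0.0053777
Gain = 20 log₁₀(0.0053777) ≈ -45.39 dB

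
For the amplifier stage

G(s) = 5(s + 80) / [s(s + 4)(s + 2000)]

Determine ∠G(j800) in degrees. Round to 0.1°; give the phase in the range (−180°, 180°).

At s = jω = j800:
zero (s+80): 80 + j800 → |·| = √(80²+800²) = √646400 ≈ 803.99, ∠ = arctan(800/80) ≈ 84.29°
pole (s+4): 4 + j800 → |·| = √(4²+800²) = √640016 ≈ 800.01, ∠ = arctan(800/4) ≈ 89.71°
pole (s+2000): 2000 + j800 → |·| = √(2000²+800²) = √4640000 ≈ 2154.1, ∠ = arctan(800/2000) ≈ 21.80°
pole at origin: |s| = 800, ∠ = 90.00° (in denominator)
∠G = 84.29° − 201.51° = -117.22°

-117.2°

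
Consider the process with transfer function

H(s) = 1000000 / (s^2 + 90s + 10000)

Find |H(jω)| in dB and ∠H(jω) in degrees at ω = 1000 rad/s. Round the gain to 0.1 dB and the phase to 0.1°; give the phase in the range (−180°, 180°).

0.1 dB, -174.8°

At s = jω = j1000:
quadratic: (j1000)² + 90·j1000 + 10000 = -990000 + j90000 → |·| ≈ 9.9408e+05, ∠ ≈ 174.81°
|H| = 1000000 / 9.9408e+05 ≈ 1.006
Gain = 20 log₁₀(1.006) ≈ 0.05 dB
∠H = 0.00° − 174.81° = -174.81°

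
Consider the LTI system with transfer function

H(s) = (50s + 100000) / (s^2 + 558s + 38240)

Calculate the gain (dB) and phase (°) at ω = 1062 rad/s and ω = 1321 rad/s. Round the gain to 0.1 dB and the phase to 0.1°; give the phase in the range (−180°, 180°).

ω = 1062: -20.8 dB, -123.5°; ω = 1321: -23.8 dB, -123.2°

Substitute s = j1062:
Numerator: 50(j1062) + 100000 = 100000 + j53100
Denominator: (j1062)^2 + 558(j1062) + 38240 = -1089604 + j592596
|N| = √(100000² + 53100²) ≈ 1.1322e+05, ∠N ≈ 27.97°
|D| = √(1089604² + 592596²) ≈ 1.2403e+06, ∠D ≈ 151.46°
|H| = 1.1322e+05 / 1.2403e+06 ≈ 0.091284
Gain = 20 log₁₀(0.091284) ≈ -20.79 dB
∠H = 27.97° − 151.46° = -123.49°

Substitute s = j1321:
Numerator: 50(j1321) + 100000 = 100000 + j66050
Denominator: (j1321)^2 + 558(j1321) + 38240 = -1706801 + j737118
|N| = √(100000² + 66050²) ≈ 1.1984e+05, ∠N ≈ 33.44°
|D| = √(1706801² + 737118²) ≈ 1.8592e+06, ∠D ≈ 156.64°
|H| = 1.1984e+05 / 1.8592e+06 ≈ 0.064458
Gain = 20 log₁₀(0.064458) ≈ -23.81 dB
∠H = 33.44° − 156.64° = -123.20°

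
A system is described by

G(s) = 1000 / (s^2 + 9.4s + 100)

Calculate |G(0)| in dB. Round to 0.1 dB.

G(0) = 1000 / 100 = 10
20 log₁₀(10) ≈ 20.00 dB

20.0 dB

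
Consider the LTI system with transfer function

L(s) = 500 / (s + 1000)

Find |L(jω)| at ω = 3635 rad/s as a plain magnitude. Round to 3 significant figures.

0.133

At s = jω = j3635:
pole (s+1000): 1000 + j3635 → |·| = √(1000²+3635²) = √14213225 ≈ 3770, ∠ = arctan(3635/1000) ≈ 74.62°
|L| = 500 / 3770 ≈ 0.13263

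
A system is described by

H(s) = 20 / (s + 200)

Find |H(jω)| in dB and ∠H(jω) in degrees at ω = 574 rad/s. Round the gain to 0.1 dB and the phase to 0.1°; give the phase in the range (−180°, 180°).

-29.7 dB, -70.8°

At s = jω = j574:
pole (s+200): 200 + j574 → |·| = √(200²+574²) = √369476 ≈ 607.85, ∠ = arctan(574/200) ≈ 70.79°
|H| = 20 / 607.85 ≈ 0.032903
Gain = 20 log₁₀(0.032903) ≈ -29.66 dB
∠H = 0.00° − 70.79° = -70.79°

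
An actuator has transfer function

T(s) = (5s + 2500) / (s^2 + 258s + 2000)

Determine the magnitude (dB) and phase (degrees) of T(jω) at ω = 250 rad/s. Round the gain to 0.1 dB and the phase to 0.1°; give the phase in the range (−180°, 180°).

-30.0 dB, -106.6°

Substitute s = j250:
Numerator: 5(j250) + 2500 = 2500 + j1250
Denominator: (j250)^2 + 258(j250) + 2000 = -60500 + j64500
|N| = √(2500² + 1250²) ≈ 2795.1, ∠N ≈ 26.57°
|D| = √(60500² + 64500²) ≈ 88434, ∠D ≈ 133.17°
|T| = 2795.1 / 88434 ≈ 0.031607
Gain = 20 log₁₀(0.031607) ≈ -30.00 dB
∠T = 26.57° − 133.17° = -106.60°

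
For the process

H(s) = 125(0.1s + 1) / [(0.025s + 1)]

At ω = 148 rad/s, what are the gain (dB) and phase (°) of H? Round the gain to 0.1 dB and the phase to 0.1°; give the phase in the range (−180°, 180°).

At ω = 148 rad/s:
zero (1 + j148·0.1) = 1 + j14.8 → |·| ≈ 14.834, ∠ ≈ 86.13°
pole (1 + j148·0.025) = 1 + j3.7 → |·| ≈ 3.8328, ∠ ≈ 74.88°
|H| = 125 · 14.834 / (3.8328) ≈ 483.78
Gain = 20 log₁₀(483.78) ≈ 53.69 dB
∠H = (86.13°) − (74.88°) = 11.25°

53.7 dB, 11.3°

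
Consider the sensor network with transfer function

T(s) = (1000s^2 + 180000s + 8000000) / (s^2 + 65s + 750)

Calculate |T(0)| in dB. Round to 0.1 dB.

80.6 dB

T(0) = 8000000 / 750 ≈ 10667
20 log₁₀(10667) ≈ 80.56 dB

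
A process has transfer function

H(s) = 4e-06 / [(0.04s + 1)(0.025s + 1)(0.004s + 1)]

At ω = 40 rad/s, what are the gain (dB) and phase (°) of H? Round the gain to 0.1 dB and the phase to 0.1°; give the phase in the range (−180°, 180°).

-116.6 dB, -112.1°

At ω = 40 rad/s:
pole (1 + j40·0.04) = 1 + j1.6 → |·| ≈ 1.8868, ∠ ≈ 57.99°
pole (1 + j40·0.025) = 1 + j1 → |·| ≈ 1.4142, ∠ ≈ 45.00°
pole (1 + j40·0.004) = 1 + j0.16 → |·| ≈ 1.0127, ∠ ≈ 9.09°
|H| = 4e-06 · 1 / (1.8868 · 1.4142 · 1.0127) ≈ 1.4803e-06
Gain = 20 log₁₀(1.4803e-06) ≈ -116.59 dB
∠H = (0°) − (57.99° + 45.00° + 9.09°) = -112.08°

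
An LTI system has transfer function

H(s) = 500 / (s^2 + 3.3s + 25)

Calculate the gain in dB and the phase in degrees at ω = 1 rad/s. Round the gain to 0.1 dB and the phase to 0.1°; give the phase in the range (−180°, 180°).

26.3 dB, -7.8°

At s = jω = j1:
quadratic: (j1)² + 3.3·j1 + 25 = 24 + j3.3 → |·| ≈ 24.226, ∠ ≈ 7.83°
|H| = 500 / 24.226 ≈ 20.639
Gain = 20 log₁₀(20.639) ≈ 26.29 dB
∠H = 0.00° − 7.83° = -7.83°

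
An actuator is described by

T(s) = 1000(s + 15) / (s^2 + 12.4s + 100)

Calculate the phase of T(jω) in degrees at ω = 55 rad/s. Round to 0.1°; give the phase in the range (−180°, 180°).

-92.1°

At s = jω = j55:
zero (s+15): 15 + j55 → |·| = √(15²+55²) = √3250 ≈ 57.009, ∠ = arctan(55/15) ≈ 74.74°
quadratic: (j55)² + 12.4·j55 + 100 = -2925 + j682 → |·| ≈ 3003.5, ∠ ≈ 166.88°
∠T = 74.74° − 166.88° = -92.14°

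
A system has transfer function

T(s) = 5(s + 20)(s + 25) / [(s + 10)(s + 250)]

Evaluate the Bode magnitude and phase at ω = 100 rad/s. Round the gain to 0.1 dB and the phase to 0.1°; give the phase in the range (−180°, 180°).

5.8 dB, 48.6°

At s = jω = j100:
zero (s+20): 20 + j100 → |·| = √(20²+100²) = √10400 ≈ 101.98, ∠ = arctan(100/20) ≈ 78.69°
zero (s+25): 25 + j100 → |·| = √(25²+100²) = √10625 ≈ 103.08, ∠ = arctan(100/25) ≈ 75.96°
pole (s+10): 10 + j100 → |·| = √(10²+100²) = √10100 ≈ 100.5, ∠ = arctan(100/10) ≈ 84.29°
pole (s+250): 250 + j100 → |·| = √(250²+100²) = √72500 ≈ 269.26, ∠ = arctan(100/250) ≈ 21.80°
|T| = 5 · 10512 / 27061 ≈ 1.9423
Gain = 20 log₁₀(1.9423) ≈ 5.77 dB
∠T = 154.65° − 106.09° = 48.56°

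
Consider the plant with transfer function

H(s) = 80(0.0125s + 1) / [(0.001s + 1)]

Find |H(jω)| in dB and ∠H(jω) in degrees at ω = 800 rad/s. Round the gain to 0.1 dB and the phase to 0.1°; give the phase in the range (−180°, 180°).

56.0 dB, 45.6°

At ω = 800 rad/s:
zero (1 + j800·0.0125) = 1 + j10 → |·| ≈ 10.05, ∠ ≈ 84.29°
pole (1 + j800·0.001) = 1 + j0.8 → |·| ≈ 1.2806, ∠ ≈ 38.66°
|H| = 80 · 10.05 / (1.2806) ≈ 627.83
Gain = 20 log₁₀(627.83) ≈ 55.96 dB
∠H = (84.29°) − (38.66°) = 45.63°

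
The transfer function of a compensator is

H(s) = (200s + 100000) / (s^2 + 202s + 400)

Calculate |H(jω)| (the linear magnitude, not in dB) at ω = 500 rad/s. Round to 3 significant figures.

0.525

Substitute s = j500:
Numerator: 200(j500) + 100000 = 100000 + j100000
Denominator: (j500)^2 + 202(j500) + 400 = -249600 + j101000
|N| = √(100000² + 100000²) ≈ 1.4142e+05, ∠N ≈ 45.00°
|D| = √(249600² + 101000²) ≈ 2.6926e+05, ∠D ≈ 157.97°
|H| = 1.4142e+05 / 2.6926e+05 ≈ 0.52522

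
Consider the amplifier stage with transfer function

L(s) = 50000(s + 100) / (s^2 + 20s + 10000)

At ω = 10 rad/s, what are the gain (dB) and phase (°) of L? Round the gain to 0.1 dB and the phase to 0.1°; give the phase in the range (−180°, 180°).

At s = jω = j10:
zero (s+100): 100 + j10 → |·| = √(100²+10²) = √10100 ≈ 100.5, ∠ = arctan(10/100) ≈ 5.71°
quadratic: (j10)² + 20·j10 + 10000 = 9900 + j200 → |·| ≈ 9902, ∠ ≈ 1.16°
|L| = 50000 · 100.5 / 9902 ≈ 507.47
Gain = 20 log₁₀(507.47) ≈ 54.11 dB
∠L = 5.71° − 1.16° = 4.55°

54.1 dB, 4.6°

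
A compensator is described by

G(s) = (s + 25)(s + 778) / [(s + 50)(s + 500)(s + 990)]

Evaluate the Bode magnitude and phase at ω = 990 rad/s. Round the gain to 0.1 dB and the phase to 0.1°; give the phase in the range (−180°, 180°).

At s = jω = j990:
zero (s+25): 25 + j990 → |·| = √(25²+990²) = √980725 ≈ 990.32, ∠ = arctan(990/25) ≈ 88.55°
zero (s+778): 778 + j990 → |·| = √(778²+990²) = √1585384 ≈ 1259.1, ∠ = arctan(990/778) ≈ 51.84°
pole (s+50): 50 + j990 → |·| = √(50²+990²) = √982600 ≈ 991.26, ∠ = arctan(990/50) ≈ 87.11°
pole (s+500): 500 + j990 → |·| = √(500²+990²) = √1230100 ≈ 1109.1, ∠ = arctan(990/500) ≈ 63.20°
pole (s+990): 990 + j990 → |·| = √(990²+990²) = √1960200 ≈ 1400.1, ∠ = arctan(990/990) ≈ 45.00°
|G| = 1 · 1.2469e+06 / 1.5393e+09 ≈ 0.00081004
Gain = 20 log₁₀(0.00081004) ≈ -61.83 dB
∠G = 140.39° − 195.31° = -54.92°

-61.8 dB, -54.9°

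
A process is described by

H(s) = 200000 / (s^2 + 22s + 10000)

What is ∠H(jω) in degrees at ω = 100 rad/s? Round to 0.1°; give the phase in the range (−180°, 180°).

At s = jω = j100:
quadratic: (j100)² + 22·j100 + 10000 = 0 + j2200 → |·| ≈ 2200, ∠ ≈ 90.00°
∠H = 0.00° − 90.00° = -90.00°

-90.0°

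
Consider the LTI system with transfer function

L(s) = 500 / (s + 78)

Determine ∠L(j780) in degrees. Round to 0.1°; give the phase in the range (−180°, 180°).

-84.3°

Substitute s = j780:
Numerator: 500 = 500 + j0
Denominator: (j780) + 78 = 78 + j780
|N| = √(500² + 0²) ≈ 500, ∠N ≈ 0.00°
|D| = √(78² + 780²) ≈ 783.89, ∠D ≈ 84.29°
∠L = 0.00° − 84.29° = -84.29°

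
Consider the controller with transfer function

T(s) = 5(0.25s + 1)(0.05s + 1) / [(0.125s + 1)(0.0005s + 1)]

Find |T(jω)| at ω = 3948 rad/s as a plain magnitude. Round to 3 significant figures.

892

At ω = 3948 rad/s:
zero (1 + j3948·0.25) = 1 + j987 → |·| ≈ 987, ∠ ≈ 89.94°
zero (1 + j3948·0.05) = 1 + j197.4 → |·| ≈ 197.4, ∠ ≈ 89.71°
pole (1 + j3948·0.125) = 1 + j493.5 → |·| ≈ 493.5, ∠ ≈ 89.88°
pole (1 + j3948·0.0005) = 1 + j1.974 → |·| ≈ 2.2128, ∠ ≈ 63.13°
|T| = 5 · 987 · 197.4 / (493.5 · 2.2128) ≈ 892.08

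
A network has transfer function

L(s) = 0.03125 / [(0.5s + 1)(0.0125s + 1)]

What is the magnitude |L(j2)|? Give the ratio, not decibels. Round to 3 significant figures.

0.0221

At ω = 2 rad/s:
pole (1 + j2·0.5) = 1 + j1 → |·| ≈ 1.4142, ∠ ≈ 45.00°
pole (1 + j2·0.0125) = 1 + j0.025 → |·| ≈ 1.0003, ∠ ≈ 1.43°
|L| = 0.03125 · 1 / (1.4142 · 1.0003) ≈ 0.022091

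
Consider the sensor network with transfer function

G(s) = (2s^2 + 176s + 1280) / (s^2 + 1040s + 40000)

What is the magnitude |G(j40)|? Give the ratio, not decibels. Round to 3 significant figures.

0.129

Substitute s = j40:
Numerator: 2(j40)^2 + 176(j40) + 1280 = -1920 + j7040
Denominator: (j40)^2 + 1040(j40) + 40000 = 38400 + j41600
|N| = √(1920² + 7040²) ≈ 7297.1, ∠N ≈ 105.26°
|D| = √(38400² + 41600²) ≈ 56614, ∠D ≈ 47.29°
|G| = 7297.1 / 56614 ≈ 0.12889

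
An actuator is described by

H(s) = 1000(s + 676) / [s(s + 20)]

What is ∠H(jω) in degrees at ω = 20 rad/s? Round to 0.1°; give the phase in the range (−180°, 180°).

At s = jω = j20:
zero (s+676): 676 + j20 → |·| = √(676²+20²) = √457376 ≈ 676.3, ∠ = arctan(20/676) ≈ 1.69°
pole (s+20): 20 + j20 → |·| = √(20²+20²) = √800 ≈ 28.284, ∠ = arctan(20/20) ≈ 45.00°
pole at origin: |s| = 20, ∠ = 90.00° (in denominator)
∠H = 1.69° − 135.00° = -133.31°

-133.3°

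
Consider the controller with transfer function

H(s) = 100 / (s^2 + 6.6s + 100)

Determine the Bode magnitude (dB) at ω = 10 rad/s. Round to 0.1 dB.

3.6 dB

At s = jω = j10:
quadratic: (j10)² + 6.6·j10 + 100 = 0 + j66 → |·| ≈ 66, ∠ ≈ 90.00°
|H| = 100 / 66 ≈ 1.5152
Gain = 20 log₁₀(1.5152) ≈ 3.61 dB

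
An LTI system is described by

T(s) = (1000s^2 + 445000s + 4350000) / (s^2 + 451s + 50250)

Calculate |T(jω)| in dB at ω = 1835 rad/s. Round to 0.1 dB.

Substitute s = j1835:
Numerator: 1000(j1835)^2 + 445000(j1835) + 4350000 = -3362875000 + j816575000
Denominator: (j1835)^2 + 451(j1835) + 50250 = -3316975 + j827585
|N| = √(3362875000² + 816575000²) ≈ 3.4606e+09, ∠N ≈ 166.35°
|D| = √(3316975² + 827585²) ≈ 3.4187e+06, ∠D ≈ 165.99°
|T| = 3.4606e+09 / 3.4187e+06 ≈ 1012.3
Gain = 20 log₁₀(1012.3) ≈ 60.11 dB

60.1 dB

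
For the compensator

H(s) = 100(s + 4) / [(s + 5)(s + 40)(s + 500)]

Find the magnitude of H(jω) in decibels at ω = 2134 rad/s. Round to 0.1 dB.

At s = jω = j2134:
zero (s+4): 4 + j2134 → |·| = √(4²+2134²) = √4553972 ≈ 2134, ∠ = arctan(2134/4) ≈ 89.89°
pole (s+5): 5 + j2134 → |·| = √(5²+2134²) = √4553981 ≈ 2134, ∠ = arctan(2134/5) ≈ 89.87°
pole (s+40): 40 + j2134 → |·| = √(40²+2134²) = √4555556 ≈ 2134.4, ∠ = arctan(2134/40) ≈ 88.93°
pole (s+500): 500 + j2134 → |·| = √(500²+2134²) = √4803956 ≈ 2191.8, ∠ = arctan(2134/500) ≈ 76.81°
|H| = 100 · 2134 / 9.9832e+09 ≈ 2.1376e-05
Gain = 20 log₁₀(2.1376e-05) ≈ -93.40 dB

-93.4 dB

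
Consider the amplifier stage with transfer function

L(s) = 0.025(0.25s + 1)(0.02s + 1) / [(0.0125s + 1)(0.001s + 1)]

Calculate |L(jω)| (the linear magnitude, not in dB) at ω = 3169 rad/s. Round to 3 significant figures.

9.53

At ω = 3169 rad/s:
zero (1 + j3169·0.25) = 1 + j792.25 → |·| ≈ 792.25, ∠ ≈ 89.93°
zero (1 + j3169·0.02) = 1 + j63.38 → |·| ≈ 63.388, ∠ ≈ 89.10°
pole (1 + j3169·0.0125) = 1 + j39.6125 → |·| ≈ 39.625, ∠ ≈ 88.55°
pole (1 + j3169·0.001) = 1 + j3.169 → |·| ≈ 3.323, ∠ ≈ 72.49°
|L| = 0.025 · 792.25 · 63.388 / (39.625 · 3.323) ≈ 9.5348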